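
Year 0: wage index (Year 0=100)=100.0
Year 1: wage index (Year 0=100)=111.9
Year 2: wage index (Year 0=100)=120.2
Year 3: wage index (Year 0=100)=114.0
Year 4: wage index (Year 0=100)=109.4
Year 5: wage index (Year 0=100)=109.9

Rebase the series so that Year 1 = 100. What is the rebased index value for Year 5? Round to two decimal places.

Rebased(Year 5) = 109.9 / 111.9 × 100 = 98.2127

98.21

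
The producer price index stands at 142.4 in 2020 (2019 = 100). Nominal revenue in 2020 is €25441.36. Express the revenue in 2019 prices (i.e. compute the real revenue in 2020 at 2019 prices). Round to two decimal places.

Real = Nominal ÷ (Index/100) = 25441.36 ÷ (142.4/100)
     = 25441.36 ÷ 1.424 = 17866.1236

17866.12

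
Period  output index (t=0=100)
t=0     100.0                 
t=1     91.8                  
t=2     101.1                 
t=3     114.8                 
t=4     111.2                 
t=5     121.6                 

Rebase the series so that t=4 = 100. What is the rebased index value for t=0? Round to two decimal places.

Rebased(t=0) = 100.0 / 111.2 × 100 = 89.9281

89.93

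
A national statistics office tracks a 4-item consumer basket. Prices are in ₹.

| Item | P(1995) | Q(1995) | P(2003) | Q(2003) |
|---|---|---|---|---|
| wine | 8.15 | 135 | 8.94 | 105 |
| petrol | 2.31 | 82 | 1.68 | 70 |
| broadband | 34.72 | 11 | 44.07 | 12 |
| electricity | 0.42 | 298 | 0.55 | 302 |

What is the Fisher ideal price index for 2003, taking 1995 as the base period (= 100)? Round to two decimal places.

111.56

Laspeyres component (base-period weights):
ΣP(2003)Q(1995) = 8.94×135 + 1.68×82 + 44.07×11 + 0.55×298 = 1206.9 + 137.76 + 484.77 + 163.9 = 1993.33
ΣP(1995)Q(1995) = 8.15×135 + 2.31×82 + 34.72×11 + 0.42×298 = 1100.25 + 189.42 + 381.92 + 125.16 = 1796.75
L = 1993.33 / 1796.75 × 100 = 110.9409
Paasche component (current-period weights):
ΣP(2003)Q(2003) = 8.94×105 + 1.68×70 + 44.07×12 + 0.55×302 = 938.7 + 117.6 + 528.84 + 166.1 = 1751.24
ΣP(1995)Q(2003) = 8.15×105 + 2.31×70 + 34.72×12 + 0.42×302 = 855.75 + 161.7 + 416.64 + 126.84 = 1560.93
P = 1751.24 / 1560.93 × 100 = 112.1921
Fisher = √(L × P) = √(110.9409 × 112.1921) = 111.5647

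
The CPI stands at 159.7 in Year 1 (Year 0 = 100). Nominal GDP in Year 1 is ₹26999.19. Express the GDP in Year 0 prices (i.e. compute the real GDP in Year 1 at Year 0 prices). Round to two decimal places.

16906.19

Real = Nominal ÷ (Index/100) = 26999.19 ÷ (159.7/100)
     = 26999.19 ÷ 1.597 = 16906.1929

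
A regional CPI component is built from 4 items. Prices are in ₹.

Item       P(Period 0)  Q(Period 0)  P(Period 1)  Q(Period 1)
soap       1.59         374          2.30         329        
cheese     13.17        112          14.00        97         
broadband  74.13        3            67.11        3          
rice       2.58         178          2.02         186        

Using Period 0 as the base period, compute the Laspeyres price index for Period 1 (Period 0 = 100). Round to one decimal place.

Laspeyres price index uses base-period quantities as weights.
ΣP(Period 1)·Q(Period 0) = 2.30×374 + 14.00×112 + 67.11×3 + 2.02×178 = 860.2 + 1568 + 201.33 + 359.56 = 2989.09
ΣP(Period 0)·Q(Period 0) = 1.59×374 + 13.17×112 + 74.13×3 + 2.58×178 = 594.66 + 1475.04 + 222.39 + 459.24 = 2751.33
Index = 2989.09 / 2751.33 × 100 = 108.6416

108.6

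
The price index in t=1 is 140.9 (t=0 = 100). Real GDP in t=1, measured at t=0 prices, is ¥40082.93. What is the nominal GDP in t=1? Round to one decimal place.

56476.8

Nominal = Real × (Index/100) = 40082.93 × (140.9/100)
        = 40082.93 × 1.409 = 56476.8484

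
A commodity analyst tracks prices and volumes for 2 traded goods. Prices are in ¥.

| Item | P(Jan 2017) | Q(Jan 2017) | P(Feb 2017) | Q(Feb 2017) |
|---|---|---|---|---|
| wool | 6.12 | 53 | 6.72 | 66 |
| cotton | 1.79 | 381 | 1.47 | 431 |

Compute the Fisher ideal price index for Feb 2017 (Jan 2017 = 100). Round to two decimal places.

Laspeyres component (base-period weights):
ΣP(Feb 2017)Q(Jan 2017) = 6.72×53 + 1.47×381 = 356.16 + 560.07 = 916.23
ΣP(Jan 2017)Q(Jan 2017) = 6.12×53 + 1.79×381 = 324.36 + 681.99 = 1006.35
L = 916.23 / 1006.35 × 100 = 91.0449
Paasche component (current-period weights):
ΣP(Feb 2017)Q(Feb 2017) = 6.72×66 + 1.47×431 = 443.52 + 633.57 = 1077.09
ΣP(Jan 2017)Q(Feb 2017) = 6.12×66 + 1.79×431 = 403.92 + 771.49 = 1175.41
P = 1077.09 / 1175.41 × 100 = 91.6353
Fisher = √(L × P) = √(91.0449 × 91.6353) = 91.3396

91.34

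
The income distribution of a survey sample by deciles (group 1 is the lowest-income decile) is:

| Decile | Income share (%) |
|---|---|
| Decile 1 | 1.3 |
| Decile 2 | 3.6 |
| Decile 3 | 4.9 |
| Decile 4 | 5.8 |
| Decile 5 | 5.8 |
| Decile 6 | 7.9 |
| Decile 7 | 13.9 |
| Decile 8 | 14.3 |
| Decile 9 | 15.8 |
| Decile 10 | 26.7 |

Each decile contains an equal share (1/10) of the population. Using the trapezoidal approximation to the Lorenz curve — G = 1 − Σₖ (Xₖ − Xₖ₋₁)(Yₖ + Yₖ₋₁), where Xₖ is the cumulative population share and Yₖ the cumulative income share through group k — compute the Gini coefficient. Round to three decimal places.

0.387

Cumulative income shares Yₖ: 0.0130, 0.0490, 0.0980, 0.1560, 0.2140, 0.2930, 0.4320, 0.5750, 0.7330, 1.0000
Σ (Xₖ−Xₖ₋₁)(Yₖ+Yₖ₋₁) = (1/10)(0.0130+0.0000) + (1/10)(0.0490+0.0130) + (1/10)(0.0980+0.0490) + (1/10)(0.1560+0.0980) + (1/10)(0.2140+0.1560) + (1/10)(0.2930+0.2140) + (1/10)(0.4320+0.2930) + (1/10)(0.5750+0.4320) + (1/10)(0.7330+0.5750) + (1/10)(1.0000+0.7330)
  = 0.0013 + 0.0062 + 0.0147 + 0.0254 + 0.0370 + 0.0507 + 0.0725 + 0.1007 + 0.1308 + 0.1733 = 0.6126
G = 1 − 0.6126 = 0.3874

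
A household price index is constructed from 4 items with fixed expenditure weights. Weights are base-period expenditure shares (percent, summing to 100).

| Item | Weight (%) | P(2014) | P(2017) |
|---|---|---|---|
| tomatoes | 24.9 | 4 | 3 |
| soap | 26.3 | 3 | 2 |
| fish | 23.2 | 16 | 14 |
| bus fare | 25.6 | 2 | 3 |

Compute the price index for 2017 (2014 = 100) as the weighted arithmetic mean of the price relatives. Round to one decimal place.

94.9

tomatoes: 24.9 × (3/4) = 24.9 × 0.750000 = 18.6750
soap: 26.3 × (2/3) = 26.3 × 0.666667 = 17.5333
fish: 23.2 × (14/16) = 23.2 × 0.875000 = 20.3000
bus fare: 25.6 × (3/2) = 25.6 × 1.500000 = 38.4000
Index = Σ wᵢ·(p₁ᵢ/p₀ᵢ) = 18.6750 + 17.5333 + 20.3000 + 38.4000 = 94.9083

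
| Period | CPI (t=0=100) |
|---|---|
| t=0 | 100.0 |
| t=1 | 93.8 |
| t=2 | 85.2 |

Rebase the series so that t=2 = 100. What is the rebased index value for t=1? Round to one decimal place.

110.1

Rebased(t=1) = 93.8 / 85.2 × 100 = 110.0939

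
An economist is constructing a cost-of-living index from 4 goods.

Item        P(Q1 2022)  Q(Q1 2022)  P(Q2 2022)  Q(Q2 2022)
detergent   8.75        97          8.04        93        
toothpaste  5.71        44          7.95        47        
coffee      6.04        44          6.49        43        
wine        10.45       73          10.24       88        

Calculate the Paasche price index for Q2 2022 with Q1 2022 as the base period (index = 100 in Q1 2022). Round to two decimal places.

101.77

Paasche price index uses current-period quantities as weights.
ΣP(Q2 2022)·Q(Q2 2022) = 8.04×93 + 7.95×47 + 6.49×43 + 10.24×88 = 747.72 + 373.65 + 279.07 + 901.12 = 2301.56
ΣP(Q1 2022)·Q(Q2 2022) = 8.75×93 + 5.71×47 + 6.04×43 + 10.45×88 = 813.75 + 268.37 + 259.72 + 919.6 = 2261.44
Index = 2301.56 / 2261.44 × 100 = 101.7741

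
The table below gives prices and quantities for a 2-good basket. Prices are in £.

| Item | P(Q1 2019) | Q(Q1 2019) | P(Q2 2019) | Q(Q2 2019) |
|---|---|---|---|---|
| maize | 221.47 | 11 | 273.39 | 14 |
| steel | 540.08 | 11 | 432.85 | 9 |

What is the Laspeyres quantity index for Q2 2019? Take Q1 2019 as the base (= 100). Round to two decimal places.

Laspeyres quantity index uses base-period prices as weights.
ΣP(Q1 2019)·Q(Q2 2019) = 221.47×14 + 540.08×9 = 3100.58 + 4860.72 = 7961.3
ΣP(Q1 2019)·Q(Q1 2019) = 221.47×11 + 540.08×11 = 2436.17 + 5940.88 = 8377.05
Index = 7961.3 / 8377.05 × 100 = 95.0370

95.04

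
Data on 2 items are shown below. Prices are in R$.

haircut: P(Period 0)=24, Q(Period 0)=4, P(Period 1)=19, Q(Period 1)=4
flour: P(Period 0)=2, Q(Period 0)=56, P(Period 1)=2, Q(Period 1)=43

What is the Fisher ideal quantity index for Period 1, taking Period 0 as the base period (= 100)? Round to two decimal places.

86.83

Laspeyres component (base-period weights):
ΣP(Period 0)Q(Period 1) = 24×4 + 2×43 = 96 + 86 = 182
ΣP(Period 0)Q(Period 0) = 24×4 + 2×56 = 96 + 112 = 208
L = 182 / 208 × 100 = 87.5000
Paasche component (current-period weights):
ΣP(Period 1)Q(Period 1) = 19×4 + 2×43 = 76 + 86 = 162
ΣP(Period 1)Q(Period 0) = 19×4 + 2×56 = 76 + 112 = 188
P = 162 / 188 × 100 = 86.1702
Fisher = √(L × P) = √(87.5000 × 86.1702) = 86.8326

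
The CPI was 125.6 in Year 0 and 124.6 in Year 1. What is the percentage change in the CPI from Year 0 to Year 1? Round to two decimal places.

Change = (124.6 − 125.6) / 125.6 × 100
       = -1.0 / 125.6 × 100 = -0.7962%

-0.80%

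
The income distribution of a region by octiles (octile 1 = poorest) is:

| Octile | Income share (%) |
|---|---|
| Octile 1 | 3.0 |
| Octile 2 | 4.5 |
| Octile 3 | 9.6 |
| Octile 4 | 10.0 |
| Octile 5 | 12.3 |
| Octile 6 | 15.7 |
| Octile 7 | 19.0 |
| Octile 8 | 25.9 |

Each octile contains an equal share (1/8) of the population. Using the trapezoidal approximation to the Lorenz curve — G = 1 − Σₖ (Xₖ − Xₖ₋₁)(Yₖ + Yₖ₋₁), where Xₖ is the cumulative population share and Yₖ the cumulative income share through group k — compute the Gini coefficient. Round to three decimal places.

0.317

Cumulative income shares Yₖ: 0.0300, 0.0750, 0.1710, 0.2710, 0.3940, 0.5510, 0.7410, 1.0000
Σ (Xₖ−Xₖ₋₁)(Yₖ+Yₖ₋₁) = (1/8)(0.0300+0.0000) + (1/8)(0.0750+0.0300) + (1/8)(0.1710+0.0750) + (1/8)(0.2710+0.1710) + (1/8)(0.3940+0.2710) + (1/8)(0.5510+0.3940) + (1/8)(0.7410+0.5510) + (1/8)(1.0000+0.7410)
  = 0.0037 + 0.0131 + 0.0307 + 0.0553 + 0.0831 + 0.1181 + 0.1615 + 0.2176 = 0.6833
G = 1 − 0.6833 = 0.3167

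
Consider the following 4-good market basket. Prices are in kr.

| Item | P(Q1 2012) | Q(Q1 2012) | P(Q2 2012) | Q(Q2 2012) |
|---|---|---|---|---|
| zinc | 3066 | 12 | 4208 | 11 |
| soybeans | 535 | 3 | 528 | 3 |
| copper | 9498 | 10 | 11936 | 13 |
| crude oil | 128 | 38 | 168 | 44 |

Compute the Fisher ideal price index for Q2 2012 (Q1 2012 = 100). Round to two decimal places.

128.30

Laspeyres component (base-period weights):
ΣP(Q2 2012)Q(Q1 2012) = 4208×12 + 528×3 + 11936×10 + 168×38 = 50496 + 1584 + 119360 + 6384 = 177824
ΣP(Q1 2012)Q(Q1 2012) = 3066×12 + 535×3 + 9498×10 + 128×38 = 36792 + 1605 + 94980 + 4864 = 138241
L = 177824 / 138241 × 100 = 128.6333
Paasche component (current-period weights):
ΣP(Q2 2012)Q(Q2 2012) = 4208×11 + 528×3 + 11936×13 + 168×44 = 46288 + 1584 + 155168 + 7392 = 210432
ΣP(Q1 2012)Q(Q2 2012) = 3066×11 + 535×3 + 9498×13 + 128×44 = 33726 + 1605 + 123474 + 5632 = 164437
P = 210432 / 164437 × 100 = 127.9712
Fisher = √(L × P) = √(128.6333 × 127.9712) = 128.3018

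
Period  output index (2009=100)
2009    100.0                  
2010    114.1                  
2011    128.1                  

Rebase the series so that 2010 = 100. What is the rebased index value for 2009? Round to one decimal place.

Rebased(2009) = 100.0 / 114.1 × 100 = 87.6424

87.6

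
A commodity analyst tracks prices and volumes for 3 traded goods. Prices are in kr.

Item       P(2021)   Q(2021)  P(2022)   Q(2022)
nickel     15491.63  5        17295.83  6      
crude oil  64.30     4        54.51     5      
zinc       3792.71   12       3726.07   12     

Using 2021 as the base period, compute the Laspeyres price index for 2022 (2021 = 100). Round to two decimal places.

Laspeyres price index uses base-period quantities as weights.
ΣP(2022)·Q(2021) = 17295.83×5 + 54.51×4 + 3726.07×12 = 86479.15 + 218.04 + 44712.84 = 131410.03
ΣP(2021)·Q(2021) = 15491.63×5 + 64.30×4 + 3792.71×12 = 77458.15 + 257.2 + 45512.52 = 123227.87
Index = 131410.03 / 123227.87 × 100 = 106.6399

106.64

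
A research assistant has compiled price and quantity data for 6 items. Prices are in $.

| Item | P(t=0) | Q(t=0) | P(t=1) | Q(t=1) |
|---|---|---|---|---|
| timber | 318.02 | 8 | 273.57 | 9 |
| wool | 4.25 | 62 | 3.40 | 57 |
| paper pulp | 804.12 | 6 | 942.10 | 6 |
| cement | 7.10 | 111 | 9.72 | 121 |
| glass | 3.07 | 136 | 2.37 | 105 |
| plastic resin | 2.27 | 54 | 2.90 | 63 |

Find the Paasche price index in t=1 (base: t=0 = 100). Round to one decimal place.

Paasche price index uses current-period quantities as weights.
ΣP(t=1)·Q(t=1) = 273.57×9 + 3.40×57 + 942.10×6 + 9.72×121 + 2.37×105 + 2.90×63 = 2462.13 + 193.8 + 5652.6 + 1176.12 + 248.85 + 182.7 = 9916.2
ΣP(t=0)·Q(t=1) = 318.02×9 + 4.25×57 + 804.12×6 + 7.10×121 + 3.07×105 + 2.27×63 = 2862.18 + 242.25 + 4824.72 + 859.1 + 322.35 + 143.01 = 9253.61
Index = 9916.2 / 9253.61 × 100 = 107.1603

107.2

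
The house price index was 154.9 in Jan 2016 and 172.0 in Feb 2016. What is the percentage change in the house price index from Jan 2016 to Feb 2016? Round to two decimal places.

Change = (172.0 − 154.9) / 154.9 × 100
       = 17.1 / 154.9 × 100 = 11.0394%

11.04%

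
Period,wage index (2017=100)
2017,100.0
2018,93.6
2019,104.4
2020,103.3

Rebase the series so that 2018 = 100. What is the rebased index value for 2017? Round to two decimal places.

106.84

Rebased(2017) = 100.0 / 93.6 × 100 = 106.8376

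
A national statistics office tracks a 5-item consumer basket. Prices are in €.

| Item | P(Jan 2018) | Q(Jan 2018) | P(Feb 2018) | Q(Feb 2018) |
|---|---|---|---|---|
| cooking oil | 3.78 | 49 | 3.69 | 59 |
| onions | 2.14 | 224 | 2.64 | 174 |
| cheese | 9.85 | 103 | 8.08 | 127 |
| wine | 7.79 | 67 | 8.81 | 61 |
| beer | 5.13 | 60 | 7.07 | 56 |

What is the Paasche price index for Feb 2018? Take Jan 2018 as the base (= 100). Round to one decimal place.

Paasche price index uses current-period quantities as weights.
ΣP(Feb 2018)·Q(Feb 2018) = 3.69×59 + 2.64×174 + 8.08×127 + 8.81×61 + 7.07×56 = 217.71 + 459.36 + 1026.16 + 537.41 + 395.92 = 2636.56
ΣP(Jan 2018)·Q(Feb 2018) = 3.78×59 + 2.14×174 + 9.85×127 + 7.79×61 + 5.13×56 = 223.02 + 372.36 + 1250.95 + 475.19 + 287.28 = 2608.8
Index = 2636.56 / 2608.8 × 100 = 101.0641

101.1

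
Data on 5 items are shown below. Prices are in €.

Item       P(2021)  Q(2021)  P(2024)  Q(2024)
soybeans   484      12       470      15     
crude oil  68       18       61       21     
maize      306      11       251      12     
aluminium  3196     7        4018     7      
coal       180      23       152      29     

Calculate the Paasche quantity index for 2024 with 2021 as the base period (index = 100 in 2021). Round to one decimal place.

106.7

Paasche quantity index uses current-period prices as weights.
ΣP(2024)·Q(2024) = 470×15 + 61×21 + 251×12 + 4018×7 + 152×29 = 7050 + 1281 + 3012 + 28126 + 4408 = 43877
ΣP(2024)·Q(2021) = 470×12 + 61×18 + 251×11 + 4018×7 + 152×23 = 5640 + 1098 + 2761 + 28126 + 3496 = 41121
Index = 43877 / 41121 × 100 = 106.7022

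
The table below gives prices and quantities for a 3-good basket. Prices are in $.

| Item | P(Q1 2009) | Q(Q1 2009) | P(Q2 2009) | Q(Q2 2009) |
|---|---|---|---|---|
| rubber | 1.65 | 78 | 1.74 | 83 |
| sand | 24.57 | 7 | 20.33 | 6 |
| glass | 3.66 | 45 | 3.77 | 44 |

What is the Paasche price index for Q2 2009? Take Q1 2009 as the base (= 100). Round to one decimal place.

Paasche price index uses current-period quantities as weights.
ΣP(Q2 2009)·Q(Q2 2009) = 1.74×83 + 20.33×6 + 3.77×44 = 144.42 + 121.98 + 165.88 = 432.28
ΣP(Q1 2009)·Q(Q2 2009) = 1.65×83 + 24.57×6 + 3.66×44 = 136.95 + 147.42 + 161.04 = 445.41
Index = 432.28 / 445.41 × 100 = 97.0522

97.1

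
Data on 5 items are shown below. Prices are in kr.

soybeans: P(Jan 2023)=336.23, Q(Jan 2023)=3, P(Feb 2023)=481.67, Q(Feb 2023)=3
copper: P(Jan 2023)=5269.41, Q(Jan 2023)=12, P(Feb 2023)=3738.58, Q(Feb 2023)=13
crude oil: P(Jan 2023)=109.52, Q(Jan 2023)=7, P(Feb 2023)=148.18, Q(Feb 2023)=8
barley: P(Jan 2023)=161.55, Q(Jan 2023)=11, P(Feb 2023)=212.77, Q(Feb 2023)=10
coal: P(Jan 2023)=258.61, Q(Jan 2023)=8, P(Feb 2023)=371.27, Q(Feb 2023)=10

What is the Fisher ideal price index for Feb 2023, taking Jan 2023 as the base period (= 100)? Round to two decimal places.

76.50

Laspeyres component (base-period weights):
ΣP(Feb 2023)Q(Jan 2023) = 481.67×3 + 3738.58×12 + 148.18×7 + 212.77×11 + 371.27×8 = 1445.01 + 44862.96 + 1037.26 + 2340.47 + 2970.16 = 52655.86
ΣP(Jan 2023)Q(Jan 2023) = 336.23×3 + 5269.41×12 + 109.52×7 + 161.55×11 + 258.61×8 = 1008.69 + 63232.92 + 766.64 + 1777.05 + 2068.88 = 68854.18
L = 52655.86 / 68854.18 × 100 = 76.4745
Paasche component (current-period weights):
ΣP(Feb 2023)Q(Feb 2023) = 481.67×3 + 3738.58×13 + 148.18×8 + 212.77×10 + 371.27×10 = 1445.01 + 48601.54 + 1185.44 + 2127.7 + 3712.7 = 57072.39
ΣP(Jan 2023)Q(Feb 2023) = 336.23×3 + 5269.41×13 + 109.52×8 + 161.55×10 + 258.61×10 = 1008.69 + 68502.33 + 876.16 + 1615.5 + 2586.1 = 74588.78
P = 57072.39 / 74588.78 × 100 = 76.5161
Fisher = √(L × P) = √(76.4745 × 76.5161) = 76.4953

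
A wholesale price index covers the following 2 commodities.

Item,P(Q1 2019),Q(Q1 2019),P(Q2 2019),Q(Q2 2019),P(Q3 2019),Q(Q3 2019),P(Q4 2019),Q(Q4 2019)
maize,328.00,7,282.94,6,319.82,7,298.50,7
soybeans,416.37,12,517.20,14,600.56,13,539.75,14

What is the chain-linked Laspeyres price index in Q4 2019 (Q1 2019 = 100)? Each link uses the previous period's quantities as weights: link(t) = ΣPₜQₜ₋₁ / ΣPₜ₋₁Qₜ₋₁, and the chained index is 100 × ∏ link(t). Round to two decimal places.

Link Q1 2019→Q2 2019:
ΣP(Q2 2019)Q(Q1 2019) = 282.94×7 + 517.20×12 = 1980.58 + 6206.4 = 8186.98
ΣP(Q1 2019)Q(Q1 2019) = 328.00×7 + 416.37×12 = 2296 + 4996.44 = 7292.44
link = 8186.98/7292.44 = 1.122667
Link Q2 2019→Q3 2019:
ΣP(Q3 2019)Q(Q2 2019) = 319.82×6 + 600.56×14 = 1918.92 + 8407.84 = 10326.76
ΣP(Q2 2019)Q(Q2 2019) = 282.94×6 + 517.20×14 = 1697.64 + 7240.8 = 8938.44
link = 10326.76/8938.44 = 1.155320
Link Q3 2019→Q4 2019:
ΣP(Q4 2019)Q(Q3 2019) = 298.50×7 + 539.75×13 = 2089.5 + 7016.75 = 9106.25
ΣP(Q3 2019)Q(Q3 2019) = 319.82×7 + 600.56×13 = 2238.74 + 7807.28 = 10046.02
link = 9106.25/10046.02 = 0.906454
Chained index = 100 × 1.122667 × 1.155320 × 0.906454 = 117.5706

117.57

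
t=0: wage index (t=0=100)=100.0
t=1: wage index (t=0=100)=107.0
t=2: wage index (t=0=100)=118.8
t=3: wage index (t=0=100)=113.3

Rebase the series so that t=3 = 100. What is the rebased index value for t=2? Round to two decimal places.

104.85

Rebased(t=2) = 118.8 / 113.3 × 100 = 104.8544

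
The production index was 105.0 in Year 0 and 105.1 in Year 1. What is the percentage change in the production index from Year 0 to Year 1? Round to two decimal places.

Change = (105.1 − 105.0) / 105.0 × 100
       = 0.1 / 105.0 × 100 = 0.0952%

0.10%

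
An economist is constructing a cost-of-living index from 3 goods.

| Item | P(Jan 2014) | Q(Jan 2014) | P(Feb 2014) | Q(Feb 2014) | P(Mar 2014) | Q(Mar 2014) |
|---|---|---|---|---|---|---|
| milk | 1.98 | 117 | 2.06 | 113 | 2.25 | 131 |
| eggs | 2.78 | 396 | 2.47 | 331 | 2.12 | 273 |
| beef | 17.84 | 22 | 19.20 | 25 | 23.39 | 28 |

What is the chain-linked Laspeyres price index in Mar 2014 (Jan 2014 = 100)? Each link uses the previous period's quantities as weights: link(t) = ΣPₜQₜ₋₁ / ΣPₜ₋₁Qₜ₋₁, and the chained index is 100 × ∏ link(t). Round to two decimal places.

Link Jan 2014→Feb 2014:
ΣP(Feb 2014)Q(Jan 2014) = 2.06×117 + 2.47×396 + 19.20×22 = 241.02 + 978.12 + 422.4 = 1641.54
ΣP(Jan 2014)Q(Jan 2014) = 1.98×117 + 2.78×396 + 17.84×22 = 231.66 + 1100.88 + 392.48 = 1725.02
link = 1641.54/1725.02 = 0.951606
Link Feb 2014→Mar 2014:
ΣP(Mar 2014)Q(Feb 2014) = 2.25×113 + 2.12×331 + 23.39×25 = 254.25 + 701.72 + 584.75 = 1540.72
ΣP(Feb 2014)Q(Feb 2014) = 2.06×113 + 2.47×331 + 19.20×25 = 232.78 + 817.57 + 480 = 1530.35
link = 1540.72/1530.35 = 1.006776
Chained index = 100 × 0.951606 × 1.006776 = 95.8055

95.81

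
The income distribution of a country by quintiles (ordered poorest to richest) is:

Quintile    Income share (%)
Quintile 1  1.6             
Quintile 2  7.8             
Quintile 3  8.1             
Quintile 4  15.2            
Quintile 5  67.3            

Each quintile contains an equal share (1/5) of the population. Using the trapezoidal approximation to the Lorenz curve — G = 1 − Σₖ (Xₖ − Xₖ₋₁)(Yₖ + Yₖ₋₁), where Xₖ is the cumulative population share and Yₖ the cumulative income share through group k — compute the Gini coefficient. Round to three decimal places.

0.555

Cumulative income shares Yₖ: 0.0160, 0.0940, 0.1750, 0.3270, 1.0000
Σ (Xₖ−Xₖ₋₁)(Yₖ+Yₖ₋₁) = (1/5)(0.0160+0.0000) + (1/5)(0.0940+0.0160) + (1/5)(0.1750+0.0940) + (1/5)(0.3270+0.1750) + (1/5)(1.0000+0.3270)
  = 0.0032 + 0.0220 + 0.0538 + 0.1004 + 0.2654 = 0.4448
G = 1 − 0.4448 = 0.5552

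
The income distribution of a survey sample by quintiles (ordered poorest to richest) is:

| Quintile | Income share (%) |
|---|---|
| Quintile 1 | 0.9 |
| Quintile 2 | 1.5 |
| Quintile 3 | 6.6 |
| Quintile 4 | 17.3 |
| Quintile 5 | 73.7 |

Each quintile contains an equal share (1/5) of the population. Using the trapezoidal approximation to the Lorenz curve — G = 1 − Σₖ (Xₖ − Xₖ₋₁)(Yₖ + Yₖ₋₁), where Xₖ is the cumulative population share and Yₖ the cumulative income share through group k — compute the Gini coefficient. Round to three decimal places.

0.646

Cumulative income shares Yₖ: 0.0090, 0.0240, 0.0900, 0.2630, 1.0000
Σ (Xₖ−Xₖ₋₁)(Yₖ+Yₖ₋₁) = (1/5)(0.0090+0.0000) + (1/5)(0.0240+0.0090) + (1/5)(0.0900+0.0240) + (1/5)(0.2630+0.0900) + (1/5)(1.0000+0.2630)
  = 0.0018 + 0.0066 + 0.0228 + 0.0706 + 0.2526 = 0.3544
G = 1 − 0.3544 = 0.6456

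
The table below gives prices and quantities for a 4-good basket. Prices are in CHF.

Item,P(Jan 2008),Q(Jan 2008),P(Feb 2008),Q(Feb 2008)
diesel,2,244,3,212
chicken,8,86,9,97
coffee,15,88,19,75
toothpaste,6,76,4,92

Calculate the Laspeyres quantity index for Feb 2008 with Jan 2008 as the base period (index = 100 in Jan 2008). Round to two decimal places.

Laspeyres quantity index uses base-period prices as weights.
ΣP(Jan 2008)·Q(Feb 2008) = 2×212 + 8×97 + 15×75 + 6×92 = 424 + 776 + 1125 + 552 = 2877
ΣP(Jan 2008)·Q(Jan 2008) = 2×244 + 8×86 + 15×88 + 6×76 = 488 + 688 + 1320 + 456 = 2952
Index = 2877 / 2952 × 100 = 97.4593

97.46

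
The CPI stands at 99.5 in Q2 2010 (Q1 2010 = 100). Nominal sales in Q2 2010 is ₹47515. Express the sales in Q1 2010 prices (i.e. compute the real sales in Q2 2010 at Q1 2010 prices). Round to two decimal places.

47753.77

Real = Nominal ÷ (Index/100) = 47515 ÷ (99.5/100)
     = 47515 ÷ 0.995 = 47753.7688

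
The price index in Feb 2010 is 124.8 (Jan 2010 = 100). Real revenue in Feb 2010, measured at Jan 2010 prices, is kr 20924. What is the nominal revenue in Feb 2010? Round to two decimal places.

26113.15

Nominal = Real × (Index/100) = 20924 × (124.8/100)
        = 20924 × 1.248 = 26113.1520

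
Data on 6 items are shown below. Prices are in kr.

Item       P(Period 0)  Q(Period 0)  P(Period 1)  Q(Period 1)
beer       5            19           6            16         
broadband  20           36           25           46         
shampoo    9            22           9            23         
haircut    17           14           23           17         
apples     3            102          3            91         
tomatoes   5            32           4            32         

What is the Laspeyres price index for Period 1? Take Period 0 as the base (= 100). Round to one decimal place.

Laspeyres price index uses base-period quantities as weights.
ΣP(Period 1)·Q(Period 0) = 6×19 + 25×36 + 9×22 + 23×14 + 3×102 + 4×32 = 114 + 900 + 198 + 322 + 306 + 128 = 1968
ΣP(Period 0)·Q(Period 0) = 5×19 + 20×36 + 9×22 + 17×14 + 3×102 + 5×32 = 95 + 720 + 198 + 238 + 306 + 160 = 1717
Index = 1968 / 1717 × 100 = 114.6185

114.6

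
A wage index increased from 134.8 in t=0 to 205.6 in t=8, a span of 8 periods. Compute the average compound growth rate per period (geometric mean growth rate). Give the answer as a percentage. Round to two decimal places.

Growth factor = (205.6/134.8)^(1/8) = (1.525223)^(1/8) = 1.054185
Growth rate = 1.054185 − 1 = 0.054185 = 5.4185%

5.42%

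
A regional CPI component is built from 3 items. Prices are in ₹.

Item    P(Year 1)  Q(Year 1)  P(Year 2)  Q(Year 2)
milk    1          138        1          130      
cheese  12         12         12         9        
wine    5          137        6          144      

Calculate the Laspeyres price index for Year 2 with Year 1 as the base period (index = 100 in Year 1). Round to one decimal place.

Laspeyres price index uses base-period quantities as weights.
ΣP(Year 2)·Q(Year 1) = 1×138 + 12×12 + 6×137 = 138 + 144 + 822 = 1104
ΣP(Year 1)·Q(Year 1) = 1×138 + 12×12 + 5×137 = 138 + 144 + 685 = 967
Index = 1104 / 967 × 100 = 114.1675

114.2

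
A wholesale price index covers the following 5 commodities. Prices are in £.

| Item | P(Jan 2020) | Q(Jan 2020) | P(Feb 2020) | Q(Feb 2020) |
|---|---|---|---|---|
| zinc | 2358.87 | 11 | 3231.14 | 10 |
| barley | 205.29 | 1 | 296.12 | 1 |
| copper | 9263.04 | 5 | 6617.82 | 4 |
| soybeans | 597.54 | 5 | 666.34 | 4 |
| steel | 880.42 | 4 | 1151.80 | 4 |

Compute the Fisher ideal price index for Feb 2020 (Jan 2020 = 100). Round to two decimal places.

Laspeyres component (base-period weights):
ΣP(Feb 2020)Q(Jan 2020) = 3231.14×11 + 296.12×1 + 6617.82×5 + 666.34×5 + 1151.80×4 = 35542.54 + 296.12 + 33089.1 + 3331.7 + 4607.2 = 76866.66
ΣP(Jan 2020)Q(Jan 2020) = 2358.87×11 + 205.29×1 + 9263.04×5 + 597.54×5 + 880.42×4 = 25947.57 + 205.29 + 46315.2 + 2987.7 + 3521.68 = 78977.44
L = 76866.66 / 78977.44 × 100 = 97.3274
Paasche component (current-period weights):
ΣP(Feb 2020)Q(Feb 2020) = 3231.14×10 + 296.12×1 + 6617.82×4 + 666.34×4 + 1151.80×4 = 32311.4 + 296.12 + 26471.28 + 2665.36 + 4607.2 = 66351.36
ΣP(Jan 2020)Q(Feb 2020) = 2358.87×10 + 205.29×1 + 9263.04×4 + 597.54×4 + 880.42×4 = 23588.7 + 205.29 + 37052.16 + 2390.16 + 3521.68 = 66757.99
P = 66351.36 / 66757.99 × 100 = 99.3909
Fisher = √(L × P) = √(97.3274 × 99.3909) = 98.3537

98.35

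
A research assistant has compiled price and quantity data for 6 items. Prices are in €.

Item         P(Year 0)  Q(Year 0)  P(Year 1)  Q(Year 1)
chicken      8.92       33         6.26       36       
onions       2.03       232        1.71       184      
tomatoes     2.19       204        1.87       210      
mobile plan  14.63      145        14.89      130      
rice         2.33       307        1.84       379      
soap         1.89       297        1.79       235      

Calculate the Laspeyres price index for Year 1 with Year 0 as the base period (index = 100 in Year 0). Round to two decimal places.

Laspeyres price index uses base-period quantities as weights.
ΣP(Year 1)·Q(Year 0) = 6.26×33 + 1.71×232 + 1.87×204 + 14.89×145 + 1.84×307 + 1.79×297 = 206.58 + 396.72 + 381.48 + 2159.05 + 564.88 + 531.63 = 4240.34
ΣP(Year 0)·Q(Year 0) = 8.92×33 + 2.03×232 + 2.19×204 + 14.63×145 + 2.33×307 + 1.89×297 = 294.36 + 470.96 + 446.76 + 2121.35 + 715.31 + 561.33 = 4610.07
Index = 4240.34 / 4610.07 × 100 = 91.9799

91.98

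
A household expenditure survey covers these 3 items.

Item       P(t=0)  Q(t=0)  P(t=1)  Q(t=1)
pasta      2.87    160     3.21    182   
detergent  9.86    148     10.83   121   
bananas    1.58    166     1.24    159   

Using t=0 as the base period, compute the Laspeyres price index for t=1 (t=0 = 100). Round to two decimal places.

106.49

Laspeyres price index uses base-period quantities as weights.
ΣP(t=1)·Q(t=0) = 3.21×160 + 10.83×148 + 1.24×166 = 513.6 + 1602.84 + 205.84 = 2322.28
ΣP(t=0)·Q(t=0) = 2.87×160 + 9.86×148 + 1.58×166 = 459.2 + 1459.28 + 262.28 = 2180.76
Index = 2322.28 / 2180.76 × 100 = 106.4895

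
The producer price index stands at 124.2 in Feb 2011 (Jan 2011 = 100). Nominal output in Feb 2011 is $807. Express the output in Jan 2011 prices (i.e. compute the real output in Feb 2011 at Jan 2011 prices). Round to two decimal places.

649.76

Real = Nominal ÷ (Index/100) = 807 ÷ (124.2/100)
     = 807 ÷ 1.242 = 649.7585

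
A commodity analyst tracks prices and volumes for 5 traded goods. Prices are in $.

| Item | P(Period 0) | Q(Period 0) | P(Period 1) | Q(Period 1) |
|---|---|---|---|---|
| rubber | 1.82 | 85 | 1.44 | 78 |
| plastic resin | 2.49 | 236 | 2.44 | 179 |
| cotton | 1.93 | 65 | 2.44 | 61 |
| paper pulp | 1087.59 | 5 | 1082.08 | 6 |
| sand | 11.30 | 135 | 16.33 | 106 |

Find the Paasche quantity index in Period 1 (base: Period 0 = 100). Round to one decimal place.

105.3

Paasche quantity index uses current-period prices as weights.
ΣP(Period 1)·Q(Period 1) = 1.44×78 + 2.44×179 + 2.44×61 + 1082.08×6 + 16.33×106 = 112.32 + 436.76 + 148.84 + 6492.48 + 1730.98 = 8921.38
ΣP(Period 1)·Q(Period 0) = 1.44×85 + 2.44×236 + 2.44×65 + 1082.08×5 + 16.33×135 = 122.4 + 575.84 + 158.6 + 5410.4 + 2204.55 = 8471.79
Index = 8921.38 / 8471.79 × 100 = 105.3069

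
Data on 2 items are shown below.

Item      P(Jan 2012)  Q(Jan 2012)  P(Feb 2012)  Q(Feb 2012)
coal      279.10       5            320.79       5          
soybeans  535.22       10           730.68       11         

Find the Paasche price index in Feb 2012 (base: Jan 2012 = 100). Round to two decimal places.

132.38

Paasche price index uses current-period quantities as weights.
ΣP(Feb 2012)·Q(Feb 2012) = 320.79×5 + 730.68×11 = 1603.95 + 8037.48 = 9641.43
ΣP(Jan 2012)·Q(Feb 2012) = 279.10×5 + 535.22×11 = 1395.5 + 5887.42 = 7282.92
Index = 9641.43 / 7282.92 × 100 = 132.3841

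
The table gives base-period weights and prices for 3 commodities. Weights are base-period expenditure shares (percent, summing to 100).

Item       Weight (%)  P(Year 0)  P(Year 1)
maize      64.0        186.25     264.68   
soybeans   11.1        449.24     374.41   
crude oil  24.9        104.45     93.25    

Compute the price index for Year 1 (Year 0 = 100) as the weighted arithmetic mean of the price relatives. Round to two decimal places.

maize: 64.0 × (264.68/186.25) = 64.0 × 1.421101 = 90.9504
soybeans: 11.1 × (374.41/449.24) = 11.1 × 0.833430 = 9.2511
crude oil: 24.9 × (93.25/104.45) = 24.9 × 0.892772 = 22.2300
Index = Σ wᵢ·(p₁ᵢ/p₀ᵢ) = 90.9504 + 9.2511 + 22.2300 = 122.4315

122.43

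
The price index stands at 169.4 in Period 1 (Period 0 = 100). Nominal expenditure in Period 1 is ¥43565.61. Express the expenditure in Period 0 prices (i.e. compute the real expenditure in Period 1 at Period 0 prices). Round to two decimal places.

Real = Nominal ÷ (Index/100) = 43565.61 ÷ (169.4/100)
     = 43565.61 ÷ 1.694 = 25717.5974

25717.60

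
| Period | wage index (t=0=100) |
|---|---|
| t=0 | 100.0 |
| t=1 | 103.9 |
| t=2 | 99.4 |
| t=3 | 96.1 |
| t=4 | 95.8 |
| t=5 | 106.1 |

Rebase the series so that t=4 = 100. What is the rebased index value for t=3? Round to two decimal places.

100.31

Rebased(t=3) = 96.1 / 95.8 × 100 = 100.3132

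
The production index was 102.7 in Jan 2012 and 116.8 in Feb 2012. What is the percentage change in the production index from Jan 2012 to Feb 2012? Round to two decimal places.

Change = (116.8 − 102.7) / 102.7 × 100
       = 14.1 / 102.7 × 100 = 13.7293%

13.73%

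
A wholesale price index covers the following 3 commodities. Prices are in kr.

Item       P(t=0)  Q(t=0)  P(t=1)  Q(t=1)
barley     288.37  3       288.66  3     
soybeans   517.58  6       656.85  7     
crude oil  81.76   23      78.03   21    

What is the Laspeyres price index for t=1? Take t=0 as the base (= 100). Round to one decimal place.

Laspeyres price index uses base-period quantities as weights.
ΣP(t=1)·Q(t=0) = 288.66×3 + 656.85×6 + 78.03×23 = 865.98 + 3941.1 + 1794.69 = 6601.77
ΣP(t=0)·Q(t=0) = 288.37×3 + 517.58×6 + 81.76×23 = 865.11 + 3105.48 + 1880.48 = 5851.07
Index = 6601.77 / 5851.07 × 100 = 112.8301

112.8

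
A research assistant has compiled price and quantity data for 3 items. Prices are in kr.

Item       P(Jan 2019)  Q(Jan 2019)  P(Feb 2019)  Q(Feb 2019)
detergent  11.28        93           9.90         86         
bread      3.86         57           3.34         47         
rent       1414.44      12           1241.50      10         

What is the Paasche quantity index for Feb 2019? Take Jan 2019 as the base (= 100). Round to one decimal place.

Paasche quantity index uses current-period prices as weights.
ΣP(Feb 2019)·Q(Feb 2019) = 9.90×86 + 3.34×47 + 1241.50×10 = 851.4 + 156.98 + 12415 = 13423.38
ΣP(Feb 2019)·Q(Jan 2019) = 9.90×93 + 3.34×57 + 1241.50×12 = 920.7 + 190.38 + 14898 = 16009.08
Index = 13423.38 / 16009.08 × 100 = 83.8485

83.8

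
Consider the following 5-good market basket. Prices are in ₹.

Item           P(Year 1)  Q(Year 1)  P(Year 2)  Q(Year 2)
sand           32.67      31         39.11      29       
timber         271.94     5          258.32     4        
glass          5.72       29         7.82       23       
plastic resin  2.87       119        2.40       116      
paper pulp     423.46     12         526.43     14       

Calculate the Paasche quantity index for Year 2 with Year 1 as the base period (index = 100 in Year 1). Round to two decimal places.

107.09

Paasche quantity index uses current-period prices as weights.
ΣP(Year 2)·Q(Year 2) = 39.11×29 + 258.32×4 + 7.82×23 + 2.40×116 + 526.43×14 = 1134.19 + 1033.28 + 179.86 + 278.4 + 7370.02 = 9995.75
ΣP(Year 2)·Q(Year 1) = 39.11×31 + 258.32×5 + 7.82×29 + 2.40×119 + 526.43×12 = 1212.41 + 1291.6 + 226.78 + 285.6 + 6317.16 = 9333.55
Index = 9995.75 / 9333.55 × 100 = 107.0948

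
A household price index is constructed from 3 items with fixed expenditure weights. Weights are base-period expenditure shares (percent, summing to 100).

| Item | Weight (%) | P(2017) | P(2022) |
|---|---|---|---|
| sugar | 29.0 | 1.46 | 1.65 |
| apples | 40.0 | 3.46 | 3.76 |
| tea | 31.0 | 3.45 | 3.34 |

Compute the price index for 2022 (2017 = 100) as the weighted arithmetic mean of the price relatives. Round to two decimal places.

sugar: 29.0 × (1.65/1.46) = 29.0 × 1.130137 = 32.7740
apples: 40.0 × (3.76/3.46) = 40.0 × 1.086705 = 43.4682
tea: 31.0 × (3.34/3.45) = 31.0 × 0.968116 = 30.0116
Index = Σ wᵢ·(p₁ᵢ/p₀ᵢ) = 32.7740 + 43.4682 + 30.0116 = 106.2538

106.25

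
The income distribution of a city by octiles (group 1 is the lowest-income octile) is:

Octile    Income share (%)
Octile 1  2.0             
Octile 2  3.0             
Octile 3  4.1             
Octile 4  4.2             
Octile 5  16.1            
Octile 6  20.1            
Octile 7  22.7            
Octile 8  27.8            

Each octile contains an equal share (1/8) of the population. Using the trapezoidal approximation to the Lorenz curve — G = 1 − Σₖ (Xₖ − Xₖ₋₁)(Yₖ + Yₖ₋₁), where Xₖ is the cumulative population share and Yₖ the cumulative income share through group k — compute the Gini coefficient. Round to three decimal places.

0.424

Cumulative income shares Yₖ: 0.0200, 0.0500, 0.0910, 0.1330, 0.2940, 0.4950, 0.7220, 1.0000
Σ (Xₖ−Xₖ₋₁)(Yₖ+Yₖ₋₁) = (1/8)(0.0200+0.0000) + (1/8)(0.0500+0.0200) + (1/8)(0.0910+0.0500) + (1/8)(0.1330+0.0910) + (1/8)(0.2940+0.1330) + (1/8)(0.4950+0.2940) + (1/8)(0.7220+0.4950) + (1/8)(1.0000+0.7220)
  = 0.0025 + 0.0088 + 0.0176 + 0.0280 + 0.0534 + 0.0986 + 0.1521 + 0.2152 = 0.5763
G = 1 − 0.5763 = 0.4237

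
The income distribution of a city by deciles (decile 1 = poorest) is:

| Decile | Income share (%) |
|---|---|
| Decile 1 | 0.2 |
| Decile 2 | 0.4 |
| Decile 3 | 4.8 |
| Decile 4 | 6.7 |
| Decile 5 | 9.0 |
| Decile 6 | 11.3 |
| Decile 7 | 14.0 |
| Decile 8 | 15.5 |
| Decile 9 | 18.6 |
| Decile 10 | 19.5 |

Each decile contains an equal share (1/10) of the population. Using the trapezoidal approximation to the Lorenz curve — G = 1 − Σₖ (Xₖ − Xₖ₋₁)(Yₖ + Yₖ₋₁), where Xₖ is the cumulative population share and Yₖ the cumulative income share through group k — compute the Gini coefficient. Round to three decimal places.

Cumulative income shares Yₖ: 0.0020, 0.0060, 0.0540, 0.1210, 0.2110, 0.3240, 0.4640, 0.6190, 0.8050, 1.0000
Σ (Xₖ−Xₖ₋₁)(Yₖ+Yₖ₋₁) = (1/10)(0.0020+0.0000) + (1/10)(0.0060+0.0020) + (1/10)(0.0540+0.0060) + (1/10)(0.1210+0.0540) + (1/10)(0.2110+0.1210) + (1/10)(0.3240+0.2110) + (1/10)(0.4640+0.3240) + (1/10)(0.6190+0.4640) + (1/10)(0.8050+0.6190) + (1/10)(1.0000+0.8050)
  = 0.0002 + 0.0008 + 0.0060 + 0.0175 + 0.0332 + 0.0535 + 0.0788 + 0.1083 + 0.1424 + 0.1805 = 0.6212
G = 1 − 0.6212 = 0.3788

0.379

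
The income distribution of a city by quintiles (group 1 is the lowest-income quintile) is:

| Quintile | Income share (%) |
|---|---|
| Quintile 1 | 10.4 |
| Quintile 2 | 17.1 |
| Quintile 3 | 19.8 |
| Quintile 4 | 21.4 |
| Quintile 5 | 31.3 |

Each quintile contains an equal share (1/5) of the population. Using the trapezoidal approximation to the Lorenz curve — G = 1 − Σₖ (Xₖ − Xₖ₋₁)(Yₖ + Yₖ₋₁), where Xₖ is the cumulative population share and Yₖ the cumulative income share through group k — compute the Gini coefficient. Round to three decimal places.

0.184

Cumulative income shares Yₖ: 0.1040, 0.2750, 0.4730, 0.6870, 1.0000
Σ (Xₖ−Xₖ₋₁)(Yₖ+Yₖ₋₁) = (1/5)(0.1040+0.0000) + (1/5)(0.2750+0.1040) + (1/5)(0.4730+0.2750) + (1/5)(0.6870+0.4730) + (1/5)(1.0000+0.6870)
  = 0.0208 + 0.0758 + 0.1496 + 0.2320 + 0.3374 = 0.8156
G = 1 − 0.8156 = 0.1844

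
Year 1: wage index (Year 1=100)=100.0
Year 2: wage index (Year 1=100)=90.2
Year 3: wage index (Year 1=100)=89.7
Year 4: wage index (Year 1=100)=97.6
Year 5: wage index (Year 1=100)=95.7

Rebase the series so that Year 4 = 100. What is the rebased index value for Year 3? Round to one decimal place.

91.9

Rebased(Year 3) = 89.7 / 97.6 × 100 = 91.9057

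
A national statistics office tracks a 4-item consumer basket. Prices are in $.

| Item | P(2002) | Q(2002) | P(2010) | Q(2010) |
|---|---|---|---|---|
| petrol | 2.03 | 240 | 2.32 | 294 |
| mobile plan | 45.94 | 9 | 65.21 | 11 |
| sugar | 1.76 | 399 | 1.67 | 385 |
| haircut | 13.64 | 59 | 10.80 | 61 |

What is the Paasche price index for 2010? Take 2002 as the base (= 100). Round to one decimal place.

Paasche price index uses current-period quantities as weights.
ΣP(2010)·Q(2010) = 2.32×294 + 65.21×11 + 1.67×385 + 10.80×61 = 682.08 + 717.31 + 642.95 + 658.8 = 2701.14
ΣP(2002)·Q(2010) = 2.03×294 + 45.94×11 + 1.76×385 + 13.64×61 = 596.82 + 505.34 + 677.6 + 832.04 = 2611.8
Index = 2701.14 / 2611.8 × 100 = 103.4206

103.4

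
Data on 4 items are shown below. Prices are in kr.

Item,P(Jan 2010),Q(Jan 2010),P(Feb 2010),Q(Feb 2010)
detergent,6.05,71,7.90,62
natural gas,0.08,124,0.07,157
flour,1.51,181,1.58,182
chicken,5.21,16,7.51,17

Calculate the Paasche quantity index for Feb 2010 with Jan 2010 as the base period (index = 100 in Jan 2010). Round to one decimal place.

Paasche quantity index uses current-period prices as weights.
ΣP(Feb 2010)·Q(Feb 2010) = 7.90×62 + 0.07×157 + 1.58×182 + 7.51×17 = 489.8 + 10.99 + 287.56 + 127.67 = 916.02
ΣP(Feb 2010)·Q(Jan 2010) = 7.90×71 + 0.07×124 + 1.58×181 + 7.51×16 = 560.9 + 8.68 + 285.98 + 120.16 = 975.72
Index = 916.02 / 975.72 × 100 = 93.8814

93.9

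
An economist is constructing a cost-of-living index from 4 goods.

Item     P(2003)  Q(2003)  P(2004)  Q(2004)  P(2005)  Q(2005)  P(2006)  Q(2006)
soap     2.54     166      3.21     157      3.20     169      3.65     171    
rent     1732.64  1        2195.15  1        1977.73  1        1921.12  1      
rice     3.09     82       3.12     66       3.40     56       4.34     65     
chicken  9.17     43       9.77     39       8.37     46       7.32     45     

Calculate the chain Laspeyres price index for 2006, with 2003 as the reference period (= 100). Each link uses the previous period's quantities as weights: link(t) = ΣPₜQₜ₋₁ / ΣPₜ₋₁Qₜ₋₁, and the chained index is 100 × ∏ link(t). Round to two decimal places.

Link 2003→2004:
ΣP(2004)Q(2003) = 3.21×166 + 2195.15×1 + 3.12×82 + 9.77×43 = 532.86 + 2195.15 + 255.84 + 420.11 = 3403.96
ΣP(2003)Q(2003) = 2.54×166 + 1732.64×1 + 3.09×82 + 9.17×43 = 421.64 + 1732.64 + 253.38 + 394.31 = 2801.97
link = 3403.96/2801.97 = 1.214845
Link 2004→2005:
ΣP(2005)Q(2004) = 3.20×157 + 1977.73×1 + 3.40×66 + 8.37×39 = 502.4 + 1977.73 + 224.4 + 326.43 = 3030.96
ΣP(2004)Q(2004) = 3.21×157 + 2195.15×1 + 3.12×66 + 9.77×39 = 503.97 + 2195.15 + 205.92 + 381.03 = 3286.07
link = 3030.96/3286.07 = 0.922366
Link 2005→2006:
ΣP(2006)Q(2005) = 3.65×169 + 1921.12×1 + 4.34×56 + 7.32×46 = 616.85 + 1921.12 + 243.04 + 336.72 = 3117.73
ΣP(2005)Q(2005) = 3.20×169 + 1977.73×1 + 3.40×56 + 8.37×46 = 540.8 + 1977.73 + 190.4 + 385.02 = 3093.95
link = 3117.73/3093.95 = 1.007686
Chained index = 100 × 1.214845 × 0.922366 × 1.007686 = 112.9145

112.91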